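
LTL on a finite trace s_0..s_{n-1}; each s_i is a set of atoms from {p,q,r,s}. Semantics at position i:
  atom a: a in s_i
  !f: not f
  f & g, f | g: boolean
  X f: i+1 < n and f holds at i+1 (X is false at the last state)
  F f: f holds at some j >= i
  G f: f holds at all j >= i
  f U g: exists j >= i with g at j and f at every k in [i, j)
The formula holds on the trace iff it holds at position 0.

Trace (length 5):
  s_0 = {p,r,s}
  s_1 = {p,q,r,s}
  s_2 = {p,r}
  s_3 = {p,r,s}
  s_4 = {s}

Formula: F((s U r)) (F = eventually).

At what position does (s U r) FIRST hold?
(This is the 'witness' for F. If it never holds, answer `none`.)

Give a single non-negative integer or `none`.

Answer: 0

Derivation:
s_0={p,r,s}: (s U r)=True s=True r=True
s_1={p,q,r,s}: (s U r)=True s=True r=True
s_2={p,r}: (s U r)=True s=False r=True
s_3={p,r,s}: (s U r)=True s=True r=True
s_4={s}: (s U r)=False s=True r=False
F((s U r)) holds; first witness at position 0.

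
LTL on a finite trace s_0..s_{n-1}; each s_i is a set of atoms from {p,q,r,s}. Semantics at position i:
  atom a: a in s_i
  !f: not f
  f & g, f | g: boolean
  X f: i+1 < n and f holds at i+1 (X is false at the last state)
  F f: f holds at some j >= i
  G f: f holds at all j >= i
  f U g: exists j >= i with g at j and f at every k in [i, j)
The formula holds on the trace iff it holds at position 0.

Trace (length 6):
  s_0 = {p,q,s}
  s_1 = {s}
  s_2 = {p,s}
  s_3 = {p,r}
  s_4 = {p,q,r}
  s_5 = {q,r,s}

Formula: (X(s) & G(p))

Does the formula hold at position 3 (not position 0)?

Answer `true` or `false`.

s_0={p,q,s}: (X(s) & G(p))=False X(s)=True s=True G(p)=False p=True
s_1={s}: (X(s) & G(p))=False X(s)=True s=True G(p)=False p=False
s_2={p,s}: (X(s) & G(p))=False X(s)=False s=True G(p)=False p=True
s_3={p,r}: (X(s) & G(p))=False X(s)=False s=False G(p)=False p=True
s_4={p,q,r}: (X(s) & G(p))=False X(s)=True s=False G(p)=False p=True
s_5={q,r,s}: (X(s) & G(p))=False X(s)=False s=True G(p)=False p=False
Evaluating at position 3: result = False

Answer: false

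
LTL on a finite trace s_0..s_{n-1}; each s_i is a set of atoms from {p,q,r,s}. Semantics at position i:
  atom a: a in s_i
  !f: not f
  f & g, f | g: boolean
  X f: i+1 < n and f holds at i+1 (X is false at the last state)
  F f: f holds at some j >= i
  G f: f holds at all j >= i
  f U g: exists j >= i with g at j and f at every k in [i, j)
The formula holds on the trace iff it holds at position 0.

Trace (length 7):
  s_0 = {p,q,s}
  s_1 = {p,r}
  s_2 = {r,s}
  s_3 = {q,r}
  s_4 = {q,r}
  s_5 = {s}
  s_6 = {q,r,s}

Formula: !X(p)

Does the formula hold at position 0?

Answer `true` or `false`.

Answer: false

Derivation:
s_0={p,q,s}: !X(p)=False X(p)=True p=True
s_1={p,r}: !X(p)=True X(p)=False p=True
s_2={r,s}: !X(p)=True X(p)=False p=False
s_3={q,r}: !X(p)=True X(p)=False p=False
s_4={q,r}: !X(p)=True X(p)=False p=False
s_5={s}: !X(p)=True X(p)=False p=False
s_6={q,r,s}: !X(p)=True X(p)=False p=False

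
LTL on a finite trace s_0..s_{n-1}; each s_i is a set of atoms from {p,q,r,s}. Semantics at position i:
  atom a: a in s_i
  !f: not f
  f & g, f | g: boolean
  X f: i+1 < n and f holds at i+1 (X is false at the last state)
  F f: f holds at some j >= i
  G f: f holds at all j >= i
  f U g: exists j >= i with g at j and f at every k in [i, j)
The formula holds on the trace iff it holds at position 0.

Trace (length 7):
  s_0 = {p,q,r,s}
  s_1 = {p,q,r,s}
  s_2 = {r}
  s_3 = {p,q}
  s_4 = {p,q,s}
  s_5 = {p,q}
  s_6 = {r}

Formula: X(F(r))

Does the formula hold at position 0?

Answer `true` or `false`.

s_0={p,q,r,s}: X(F(r))=True F(r)=True r=True
s_1={p,q,r,s}: X(F(r))=True F(r)=True r=True
s_2={r}: X(F(r))=True F(r)=True r=True
s_3={p,q}: X(F(r))=True F(r)=True r=False
s_4={p,q,s}: X(F(r))=True F(r)=True r=False
s_5={p,q}: X(F(r))=True F(r)=True r=False
s_6={r}: X(F(r))=False F(r)=True r=True

Answer: true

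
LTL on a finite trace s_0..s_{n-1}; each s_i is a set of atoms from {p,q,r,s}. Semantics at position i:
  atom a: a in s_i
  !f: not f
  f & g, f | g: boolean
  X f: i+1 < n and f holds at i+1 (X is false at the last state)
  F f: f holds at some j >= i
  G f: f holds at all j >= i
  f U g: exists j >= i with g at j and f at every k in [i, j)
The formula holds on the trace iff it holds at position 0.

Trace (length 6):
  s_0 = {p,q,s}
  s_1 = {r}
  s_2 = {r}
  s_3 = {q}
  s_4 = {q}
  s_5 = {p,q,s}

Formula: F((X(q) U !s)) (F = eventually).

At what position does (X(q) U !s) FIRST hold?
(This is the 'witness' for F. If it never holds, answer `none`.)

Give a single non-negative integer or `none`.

s_0={p,q,s}: (X(q) U !s)=False X(q)=False q=True !s=False s=True
s_1={r}: (X(q) U !s)=True X(q)=False q=False !s=True s=False
s_2={r}: (X(q) U !s)=True X(q)=True q=False !s=True s=False
s_3={q}: (X(q) U !s)=True X(q)=True q=True !s=True s=False
s_4={q}: (X(q) U !s)=True X(q)=True q=True !s=True s=False
s_5={p,q,s}: (X(q) U !s)=False X(q)=False q=True !s=False s=True
F((X(q) U !s)) holds; first witness at position 1.

Answer: 1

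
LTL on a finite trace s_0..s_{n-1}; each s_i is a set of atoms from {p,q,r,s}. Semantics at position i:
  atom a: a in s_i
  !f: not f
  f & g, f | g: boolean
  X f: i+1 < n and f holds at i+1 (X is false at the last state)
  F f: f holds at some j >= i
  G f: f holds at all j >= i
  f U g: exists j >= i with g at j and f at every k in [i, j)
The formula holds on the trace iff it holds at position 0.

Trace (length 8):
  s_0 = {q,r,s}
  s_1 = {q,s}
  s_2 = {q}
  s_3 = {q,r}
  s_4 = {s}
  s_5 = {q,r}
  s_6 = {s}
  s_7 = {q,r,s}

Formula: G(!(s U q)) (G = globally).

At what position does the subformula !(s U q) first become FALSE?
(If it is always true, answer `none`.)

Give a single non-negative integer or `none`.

s_0={q,r,s}: !(s U q)=False (s U q)=True s=True q=True
s_1={q,s}: !(s U q)=False (s U q)=True s=True q=True
s_2={q}: !(s U q)=False (s U q)=True s=False q=True
s_3={q,r}: !(s U q)=False (s U q)=True s=False q=True
s_4={s}: !(s U q)=False (s U q)=True s=True q=False
s_5={q,r}: !(s U q)=False (s U q)=True s=False q=True
s_6={s}: !(s U q)=False (s U q)=True s=True q=False
s_7={q,r,s}: !(s U q)=False (s U q)=True s=True q=True
G(!(s U q)) holds globally = False
First violation at position 0.

Answer: 0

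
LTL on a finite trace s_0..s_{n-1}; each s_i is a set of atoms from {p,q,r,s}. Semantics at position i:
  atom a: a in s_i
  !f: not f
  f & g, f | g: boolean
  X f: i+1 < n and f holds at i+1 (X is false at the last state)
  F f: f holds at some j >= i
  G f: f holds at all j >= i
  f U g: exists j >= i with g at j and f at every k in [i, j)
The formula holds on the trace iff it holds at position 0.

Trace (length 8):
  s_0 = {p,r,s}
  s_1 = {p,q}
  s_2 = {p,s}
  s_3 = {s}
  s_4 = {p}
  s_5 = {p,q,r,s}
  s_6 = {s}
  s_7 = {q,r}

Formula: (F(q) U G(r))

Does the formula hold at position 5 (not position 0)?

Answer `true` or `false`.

s_0={p,r,s}: (F(q) U G(r))=True F(q)=True q=False G(r)=False r=True
s_1={p,q}: (F(q) U G(r))=True F(q)=True q=True G(r)=False r=False
s_2={p,s}: (F(q) U G(r))=True F(q)=True q=False G(r)=False r=False
s_3={s}: (F(q) U G(r))=True F(q)=True q=False G(r)=False r=False
s_4={p}: (F(q) U G(r))=True F(q)=True q=False G(r)=False r=False
s_5={p,q,r,s}: (F(q) U G(r))=True F(q)=True q=True G(r)=False r=True
s_6={s}: (F(q) U G(r))=True F(q)=True q=False G(r)=False r=False
s_7={q,r}: (F(q) U G(r))=True F(q)=True q=True G(r)=True r=True
Evaluating at position 5: result = True

Answer: true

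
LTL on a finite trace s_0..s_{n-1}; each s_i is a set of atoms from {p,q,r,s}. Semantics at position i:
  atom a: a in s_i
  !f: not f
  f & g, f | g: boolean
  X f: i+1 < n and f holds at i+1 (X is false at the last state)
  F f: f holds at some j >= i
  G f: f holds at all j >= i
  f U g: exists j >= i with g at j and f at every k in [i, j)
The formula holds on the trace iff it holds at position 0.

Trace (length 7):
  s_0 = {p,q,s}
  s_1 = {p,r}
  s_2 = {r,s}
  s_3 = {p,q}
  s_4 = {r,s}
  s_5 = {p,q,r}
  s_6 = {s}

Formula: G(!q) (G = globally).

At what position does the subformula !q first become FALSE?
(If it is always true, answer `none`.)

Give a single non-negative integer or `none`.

s_0={p,q,s}: !q=False q=True
s_1={p,r}: !q=True q=False
s_2={r,s}: !q=True q=False
s_3={p,q}: !q=False q=True
s_4={r,s}: !q=True q=False
s_5={p,q,r}: !q=False q=True
s_6={s}: !q=True q=False
G(!q) holds globally = False
First violation at position 0.

Answer: 0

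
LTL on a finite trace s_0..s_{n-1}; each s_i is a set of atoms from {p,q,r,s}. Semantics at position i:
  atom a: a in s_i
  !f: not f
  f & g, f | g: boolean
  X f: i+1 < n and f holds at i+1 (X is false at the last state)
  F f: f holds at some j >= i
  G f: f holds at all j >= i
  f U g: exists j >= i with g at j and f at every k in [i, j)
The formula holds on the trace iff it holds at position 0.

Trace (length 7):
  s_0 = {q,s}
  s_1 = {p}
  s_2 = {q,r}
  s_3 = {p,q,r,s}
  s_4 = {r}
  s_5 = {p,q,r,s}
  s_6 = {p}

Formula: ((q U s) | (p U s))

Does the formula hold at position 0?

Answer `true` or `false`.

Answer: true

Derivation:
s_0={q,s}: ((q U s) | (p U s))=True (q U s)=True q=True s=True (p U s)=True p=False
s_1={p}: ((q U s) | (p U s))=False (q U s)=False q=False s=False (p U s)=False p=True
s_2={q,r}: ((q U s) | (p U s))=True (q U s)=True q=True s=False (p U s)=False p=False
s_3={p,q,r,s}: ((q U s) | (p U s))=True (q U s)=True q=True s=True (p U s)=True p=True
s_4={r}: ((q U s) | (p U s))=False (q U s)=False q=False s=False (p U s)=False p=False
s_5={p,q,r,s}: ((q U s) | (p U s))=True (q U s)=True q=True s=True (p U s)=True p=True
s_6={p}: ((q U s) | (p U s))=False (q U s)=False q=False s=False (p U s)=False p=True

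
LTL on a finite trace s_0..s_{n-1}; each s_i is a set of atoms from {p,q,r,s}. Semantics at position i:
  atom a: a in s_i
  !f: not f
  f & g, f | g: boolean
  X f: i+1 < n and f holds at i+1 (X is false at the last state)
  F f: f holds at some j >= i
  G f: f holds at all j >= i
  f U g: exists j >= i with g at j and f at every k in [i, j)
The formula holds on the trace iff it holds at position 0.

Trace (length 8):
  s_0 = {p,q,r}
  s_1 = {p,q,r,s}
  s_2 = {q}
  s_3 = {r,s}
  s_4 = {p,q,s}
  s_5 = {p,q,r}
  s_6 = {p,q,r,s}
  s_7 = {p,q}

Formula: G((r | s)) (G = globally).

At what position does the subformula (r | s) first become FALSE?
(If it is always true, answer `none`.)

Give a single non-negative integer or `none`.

s_0={p,q,r}: (r | s)=True r=True s=False
s_1={p,q,r,s}: (r | s)=True r=True s=True
s_2={q}: (r | s)=False r=False s=False
s_3={r,s}: (r | s)=True r=True s=True
s_4={p,q,s}: (r | s)=True r=False s=True
s_5={p,q,r}: (r | s)=True r=True s=False
s_6={p,q,r,s}: (r | s)=True r=True s=True
s_7={p,q}: (r | s)=False r=False s=False
G((r | s)) holds globally = False
First violation at position 2.

Answer: 2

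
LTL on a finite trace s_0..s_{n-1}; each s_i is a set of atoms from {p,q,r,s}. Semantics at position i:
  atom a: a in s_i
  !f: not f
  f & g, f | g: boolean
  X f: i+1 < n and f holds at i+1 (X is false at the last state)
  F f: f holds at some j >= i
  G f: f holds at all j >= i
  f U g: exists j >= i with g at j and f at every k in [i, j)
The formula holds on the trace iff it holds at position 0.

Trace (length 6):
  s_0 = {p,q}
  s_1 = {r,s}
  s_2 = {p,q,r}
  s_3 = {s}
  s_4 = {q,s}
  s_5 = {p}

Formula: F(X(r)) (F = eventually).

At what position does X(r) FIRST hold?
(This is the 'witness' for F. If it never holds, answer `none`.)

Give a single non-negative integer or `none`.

Answer: 0

Derivation:
s_0={p,q}: X(r)=True r=False
s_1={r,s}: X(r)=True r=True
s_2={p,q,r}: X(r)=False r=True
s_3={s}: X(r)=False r=False
s_4={q,s}: X(r)=False r=False
s_5={p}: X(r)=False r=False
F(X(r)) holds; first witness at position 0.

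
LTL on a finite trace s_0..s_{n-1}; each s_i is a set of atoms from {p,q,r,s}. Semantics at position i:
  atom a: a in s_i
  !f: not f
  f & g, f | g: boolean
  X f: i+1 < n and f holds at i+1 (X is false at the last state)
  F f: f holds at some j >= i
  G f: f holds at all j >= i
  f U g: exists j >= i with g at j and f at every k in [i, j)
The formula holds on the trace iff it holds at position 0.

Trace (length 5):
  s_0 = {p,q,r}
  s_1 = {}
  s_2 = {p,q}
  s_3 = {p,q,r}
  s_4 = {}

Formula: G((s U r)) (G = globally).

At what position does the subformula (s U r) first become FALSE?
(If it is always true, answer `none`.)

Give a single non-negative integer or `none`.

s_0={p,q,r}: (s U r)=True s=False r=True
s_1={}: (s U r)=False s=False r=False
s_2={p,q}: (s U r)=False s=False r=False
s_3={p,q,r}: (s U r)=True s=False r=True
s_4={}: (s U r)=False s=False r=False
G((s U r)) holds globally = False
First violation at position 1.

Answer: 1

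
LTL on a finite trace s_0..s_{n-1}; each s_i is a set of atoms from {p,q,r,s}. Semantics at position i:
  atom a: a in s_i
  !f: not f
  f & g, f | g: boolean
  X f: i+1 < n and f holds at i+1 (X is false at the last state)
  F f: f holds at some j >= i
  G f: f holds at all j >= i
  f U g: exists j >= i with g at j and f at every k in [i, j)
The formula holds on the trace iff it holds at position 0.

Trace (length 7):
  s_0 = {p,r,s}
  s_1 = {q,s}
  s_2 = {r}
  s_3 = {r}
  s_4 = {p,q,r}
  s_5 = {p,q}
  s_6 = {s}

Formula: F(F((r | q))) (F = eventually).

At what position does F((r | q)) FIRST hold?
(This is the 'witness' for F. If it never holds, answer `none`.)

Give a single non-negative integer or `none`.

s_0={p,r,s}: F((r | q))=True (r | q)=True r=True q=False
s_1={q,s}: F((r | q))=True (r | q)=True r=False q=True
s_2={r}: F((r | q))=True (r | q)=True r=True q=False
s_3={r}: F((r | q))=True (r | q)=True r=True q=False
s_4={p,q,r}: F((r | q))=True (r | q)=True r=True q=True
s_5={p,q}: F((r | q))=True (r | q)=True r=False q=True
s_6={s}: F((r | q))=False (r | q)=False r=False q=False
F(F((r | q))) holds; first witness at position 0.

Answer: 0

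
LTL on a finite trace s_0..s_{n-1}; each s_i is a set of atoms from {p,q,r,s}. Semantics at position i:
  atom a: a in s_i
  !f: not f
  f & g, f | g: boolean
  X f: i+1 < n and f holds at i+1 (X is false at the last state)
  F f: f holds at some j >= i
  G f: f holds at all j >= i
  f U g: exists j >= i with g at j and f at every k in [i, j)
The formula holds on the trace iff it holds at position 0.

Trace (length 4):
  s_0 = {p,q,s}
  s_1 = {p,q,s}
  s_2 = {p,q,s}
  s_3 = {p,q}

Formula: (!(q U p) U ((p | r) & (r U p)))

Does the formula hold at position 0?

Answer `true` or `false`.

Answer: true

Derivation:
s_0={p,q,s}: (!(q U p) U ((p | r) & (r U p)))=True !(q U p)=False (q U p)=True q=True p=True ((p | r) & (r U p))=True (p | r)=True r=False (r U p)=True
s_1={p,q,s}: (!(q U p) U ((p | r) & (r U p)))=True !(q U p)=False (q U p)=True q=True p=True ((p | r) & (r U p))=True (p | r)=True r=False (r U p)=True
s_2={p,q,s}: (!(q U p) U ((p | r) & (r U p)))=True !(q U p)=False (q U p)=True q=True p=True ((p | r) & (r U p))=True (p | r)=True r=False (r U p)=True
s_3={p,q}: (!(q U p) U ((p | r) & (r U p)))=True !(q U p)=False (q U p)=True q=True p=True ((p | r) & (r U p))=True (p | r)=True r=False (r U p)=True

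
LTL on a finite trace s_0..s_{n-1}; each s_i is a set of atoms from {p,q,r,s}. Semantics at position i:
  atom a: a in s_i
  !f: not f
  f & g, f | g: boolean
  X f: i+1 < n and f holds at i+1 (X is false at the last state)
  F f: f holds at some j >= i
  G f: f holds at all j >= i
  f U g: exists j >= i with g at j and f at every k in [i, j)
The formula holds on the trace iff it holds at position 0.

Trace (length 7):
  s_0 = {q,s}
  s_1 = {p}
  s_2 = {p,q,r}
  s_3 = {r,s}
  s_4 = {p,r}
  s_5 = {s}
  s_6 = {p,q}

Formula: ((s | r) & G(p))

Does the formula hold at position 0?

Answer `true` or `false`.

Answer: false

Derivation:
s_0={q,s}: ((s | r) & G(p))=False (s | r)=True s=True r=False G(p)=False p=False
s_1={p}: ((s | r) & G(p))=False (s | r)=False s=False r=False G(p)=False p=True
s_2={p,q,r}: ((s | r) & G(p))=False (s | r)=True s=False r=True G(p)=False p=True
s_3={r,s}: ((s | r) & G(p))=False (s | r)=True s=True r=True G(p)=False p=False
s_4={p,r}: ((s | r) & G(p))=False (s | r)=True s=False r=True G(p)=False p=True
s_5={s}: ((s | r) & G(p))=False (s | r)=True s=True r=False G(p)=False p=False
s_6={p,q}: ((s | r) & G(p))=False (s | r)=False s=False r=False G(p)=True p=True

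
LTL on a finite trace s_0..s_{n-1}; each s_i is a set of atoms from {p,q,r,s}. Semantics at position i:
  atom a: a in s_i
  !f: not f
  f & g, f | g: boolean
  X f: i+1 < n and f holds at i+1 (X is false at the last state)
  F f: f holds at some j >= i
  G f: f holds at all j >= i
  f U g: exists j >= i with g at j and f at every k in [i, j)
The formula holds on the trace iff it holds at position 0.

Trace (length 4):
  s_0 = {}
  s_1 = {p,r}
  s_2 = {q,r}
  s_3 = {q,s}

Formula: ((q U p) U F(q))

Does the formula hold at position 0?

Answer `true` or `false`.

Answer: true

Derivation:
s_0={}: ((q U p) U F(q))=True (q U p)=False q=False p=False F(q)=True
s_1={p,r}: ((q U p) U F(q))=True (q U p)=True q=False p=True F(q)=True
s_2={q,r}: ((q U p) U F(q))=True (q U p)=False q=True p=False F(q)=True
s_3={q,s}: ((q U p) U F(q))=True (q U p)=False q=True p=False F(q)=True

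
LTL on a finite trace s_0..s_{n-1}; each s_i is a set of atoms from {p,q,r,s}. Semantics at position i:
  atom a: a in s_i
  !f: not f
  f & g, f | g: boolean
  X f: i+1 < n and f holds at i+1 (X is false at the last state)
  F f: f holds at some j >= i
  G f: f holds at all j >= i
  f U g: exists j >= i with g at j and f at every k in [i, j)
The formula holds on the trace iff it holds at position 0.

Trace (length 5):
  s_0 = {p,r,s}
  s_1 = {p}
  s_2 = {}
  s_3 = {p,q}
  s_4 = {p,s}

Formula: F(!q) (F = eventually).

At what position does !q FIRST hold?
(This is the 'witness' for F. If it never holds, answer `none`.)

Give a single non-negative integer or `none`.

s_0={p,r,s}: !q=True q=False
s_1={p}: !q=True q=False
s_2={}: !q=True q=False
s_3={p,q}: !q=False q=True
s_4={p,s}: !q=True q=False
F(!q) holds; first witness at position 0.

Answer: 0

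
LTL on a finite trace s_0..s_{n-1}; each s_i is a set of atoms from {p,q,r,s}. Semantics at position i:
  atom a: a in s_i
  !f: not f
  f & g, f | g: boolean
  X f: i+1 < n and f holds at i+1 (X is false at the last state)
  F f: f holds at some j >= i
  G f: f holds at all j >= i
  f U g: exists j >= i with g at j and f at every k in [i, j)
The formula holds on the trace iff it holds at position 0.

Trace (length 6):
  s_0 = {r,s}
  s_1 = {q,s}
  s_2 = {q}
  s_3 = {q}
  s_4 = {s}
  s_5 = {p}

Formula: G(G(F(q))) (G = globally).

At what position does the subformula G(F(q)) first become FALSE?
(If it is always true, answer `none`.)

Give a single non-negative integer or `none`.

Answer: 0

Derivation:
s_0={r,s}: G(F(q))=False F(q)=True q=False
s_1={q,s}: G(F(q))=False F(q)=True q=True
s_2={q}: G(F(q))=False F(q)=True q=True
s_3={q}: G(F(q))=False F(q)=True q=True
s_4={s}: G(F(q))=False F(q)=False q=False
s_5={p}: G(F(q))=False F(q)=False q=False
G(G(F(q))) holds globally = False
First violation at position 0.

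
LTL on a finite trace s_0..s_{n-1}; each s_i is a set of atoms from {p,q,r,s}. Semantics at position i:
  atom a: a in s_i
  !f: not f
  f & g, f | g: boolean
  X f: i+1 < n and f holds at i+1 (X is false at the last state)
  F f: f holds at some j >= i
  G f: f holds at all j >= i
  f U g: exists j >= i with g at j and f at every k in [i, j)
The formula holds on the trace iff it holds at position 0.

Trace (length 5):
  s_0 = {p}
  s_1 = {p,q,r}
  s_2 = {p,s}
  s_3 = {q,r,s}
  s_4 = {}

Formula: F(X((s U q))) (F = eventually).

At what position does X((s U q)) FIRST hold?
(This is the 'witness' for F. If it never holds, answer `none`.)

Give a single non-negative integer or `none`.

Answer: 0

Derivation:
s_0={p}: X((s U q))=True (s U q)=False s=False q=False
s_1={p,q,r}: X((s U q))=True (s U q)=True s=False q=True
s_2={p,s}: X((s U q))=True (s U q)=True s=True q=False
s_3={q,r,s}: X((s U q))=False (s U q)=True s=True q=True
s_4={}: X((s U q))=False (s U q)=False s=False q=False
F(X((s U q))) holds; first witness at position 0.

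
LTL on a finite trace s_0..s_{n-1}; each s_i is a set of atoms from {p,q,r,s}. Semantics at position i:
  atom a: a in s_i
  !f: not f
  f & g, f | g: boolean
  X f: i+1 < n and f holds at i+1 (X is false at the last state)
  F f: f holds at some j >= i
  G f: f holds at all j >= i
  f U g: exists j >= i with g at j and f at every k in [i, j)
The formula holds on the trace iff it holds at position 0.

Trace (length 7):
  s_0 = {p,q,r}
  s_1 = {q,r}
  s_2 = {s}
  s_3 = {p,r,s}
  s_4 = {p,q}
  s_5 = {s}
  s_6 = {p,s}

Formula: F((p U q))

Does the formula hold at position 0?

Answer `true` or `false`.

s_0={p,q,r}: F((p U q))=True (p U q)=True p=True q=True
s_1={q,r}: F((p U q))=True (p U q)=True p=False q=True
s_2={s}: F((p U q))=True (p U q)=False p=False q=False
s_3={p,r,s}: F((p U q))=True (p U q)=True p=True q=False
s_4={p,q}: F((p U q))=True (p U q)=True p=True q=True
s_5={s}: F((p U q))=False (p U q)=False p=False q=False
s_6={p,s}: F((p U q))=False (p U q)=False p=True q=False

Answer: true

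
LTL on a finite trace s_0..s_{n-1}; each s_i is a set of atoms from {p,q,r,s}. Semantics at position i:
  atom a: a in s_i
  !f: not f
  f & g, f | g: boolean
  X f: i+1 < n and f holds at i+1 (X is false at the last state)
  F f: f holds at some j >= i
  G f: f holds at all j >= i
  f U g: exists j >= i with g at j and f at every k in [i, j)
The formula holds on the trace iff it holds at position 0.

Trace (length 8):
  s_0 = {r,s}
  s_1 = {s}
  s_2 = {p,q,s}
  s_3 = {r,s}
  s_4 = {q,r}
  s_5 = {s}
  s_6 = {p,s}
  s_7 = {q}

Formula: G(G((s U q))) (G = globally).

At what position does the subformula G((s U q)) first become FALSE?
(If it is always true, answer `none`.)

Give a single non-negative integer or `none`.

Answer: none

Derivation:
s_0={r,s}: G((s U q))=True (s U q)=True s=True q=False
s_1={s}: G((s U q))=True (s U q)=True s=True q=False
s_2={p,q,s}: G((s U q))=True (s U q)=True s=True q=True
s_3={r,s}: G((s U q))=True (s U q)=True s=True q=False
s_4={q,r}: G((s U q))=True (s U q)=True s=False q=True
s_5={s}: G((s U q))=True (s U q)=True s=True q=False
s_6={p,s}: G((s U q))=True (s U q)=True s=True q=False
s_7={q}: G((s U q))=True (s U q)=True s=False q=True
G(G((s U q))) holds globally = True
No violation — formula holds at every position.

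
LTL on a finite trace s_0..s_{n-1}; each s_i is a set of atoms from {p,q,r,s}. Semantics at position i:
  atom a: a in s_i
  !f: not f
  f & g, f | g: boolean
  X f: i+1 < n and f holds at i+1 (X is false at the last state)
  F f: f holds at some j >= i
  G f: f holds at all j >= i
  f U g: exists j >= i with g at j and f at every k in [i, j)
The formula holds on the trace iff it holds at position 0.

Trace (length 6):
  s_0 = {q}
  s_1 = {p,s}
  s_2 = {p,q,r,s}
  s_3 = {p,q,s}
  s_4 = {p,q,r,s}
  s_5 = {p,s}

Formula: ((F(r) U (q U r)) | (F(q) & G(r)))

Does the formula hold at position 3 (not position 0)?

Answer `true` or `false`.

s_0={q}: ((F(r) U (q U r)) | (F(q) & G(r)))=True (F(r) U (q U r))=True F(r)=True r=False (q U r)=False q=True (F(q) & G(r))=False F(q)=True G(r)=False
s_1={p,s}: ((F(r) U (q U r)) | (F(q) & G(r)))=True (F(r) U (q U r))=True F(r)=True r=False (q U r)=False q=False (F(q) & G(r))=False F(q)=True G(r)=False
s_2={p,q,r,s}: ((F(r) U (q U r)) | (F(q) & G(r)))=True (F(r) U (q U r))=True F(r)=True r=True (q U r)=True q=True (F(q) & G(r))=False F(q)=True G(r)=False
s_3={p,q,s}: ((F(r) U (q U r)) | (F(q) & G(r)))=True (F(r) U (q U r))=True F(r)=True r=False (q U r)=True q=True (F(q) & G(r))=False F(q)=True G(r)=False
s_4={p,q,r,s}: ((F(r) U (q U r)) | (F(q) & G(r)))=True (F(r) U (q U r))=True F(r)=True r=True (q U r)=True q=True (F(q) & G(r))=False F(q)=True G(r)=False
s_5={p,s}: ((F(r) U (q U r)) | (F(q) & G(r)))=False (F(r) U (q U r))=False F(r)=False r=False (q U r)=False q=False (F(q) & G(r))=False F(q)=False G(r)=False
Evaluating at position 3: result = True

Answer: true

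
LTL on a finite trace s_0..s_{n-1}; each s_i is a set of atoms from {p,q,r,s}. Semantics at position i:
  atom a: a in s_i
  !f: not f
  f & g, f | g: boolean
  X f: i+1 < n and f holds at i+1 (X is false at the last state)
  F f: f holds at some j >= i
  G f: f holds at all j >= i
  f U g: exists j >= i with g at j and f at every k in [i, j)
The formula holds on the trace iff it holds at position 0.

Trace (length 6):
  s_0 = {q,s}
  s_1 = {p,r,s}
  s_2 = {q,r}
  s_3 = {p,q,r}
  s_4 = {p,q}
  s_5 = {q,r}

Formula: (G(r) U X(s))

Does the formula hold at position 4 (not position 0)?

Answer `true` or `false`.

s_0={q,s}: (G(r) U X(s))=True G(r)=False r=False X(s)=True s=True
s_1={p,r,s}: (G(r) U X(s))=False G(r)=False r=True X(s)=False s=True
s_2={q,r}: (G(r) U X(s))=False G(r)=False r=True X(s)=False s=False
s_3={p,q,r}: (G(r) U X(s))=False G(r)=False r=True X(s)=False s=False
s_4={p,q}: (G(r) U X(s))=False G(r)=False r=False X(s)=False s=False
s_5={q,r}: (G(r) U X(s))=False G(r)=True r=True X(s)=False s=False
Evaluating at position 4: result = False

Answer: false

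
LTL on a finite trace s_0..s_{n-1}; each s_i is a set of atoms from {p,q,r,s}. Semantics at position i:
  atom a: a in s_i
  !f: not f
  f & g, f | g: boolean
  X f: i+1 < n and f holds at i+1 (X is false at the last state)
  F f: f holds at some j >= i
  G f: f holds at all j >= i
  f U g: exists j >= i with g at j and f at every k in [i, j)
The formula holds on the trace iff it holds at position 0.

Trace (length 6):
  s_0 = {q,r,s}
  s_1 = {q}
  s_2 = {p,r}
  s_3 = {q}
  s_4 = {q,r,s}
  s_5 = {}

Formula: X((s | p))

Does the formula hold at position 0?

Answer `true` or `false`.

Answer: false

Derivation:
s_0={q,r,s}: X((s | p))=False (s | p)=True s=True p=False
s_1={q}: X((s | p))=True (s | p)=False s=False p=False
s_2={p,r}: X((s | p))=False (s | p)=True s=False p=True
s_3={q}: X((s | p))=True (s | p)=False s=False p=False
s_4={q,r,s}: X((s | p))=False (s | p)=True s=True p=False
s_5={}: X((s | p))=False (s | p)=False s=False p=False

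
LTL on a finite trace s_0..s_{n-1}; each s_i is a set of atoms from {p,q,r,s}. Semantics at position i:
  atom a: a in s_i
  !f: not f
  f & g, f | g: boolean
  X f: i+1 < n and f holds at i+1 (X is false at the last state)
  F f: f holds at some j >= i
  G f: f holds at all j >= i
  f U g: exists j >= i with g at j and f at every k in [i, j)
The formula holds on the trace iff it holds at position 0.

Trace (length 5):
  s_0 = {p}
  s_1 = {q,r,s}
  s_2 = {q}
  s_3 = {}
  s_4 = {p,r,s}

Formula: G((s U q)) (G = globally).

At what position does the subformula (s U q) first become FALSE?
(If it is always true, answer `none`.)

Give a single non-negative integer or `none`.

s_0={p}: (s U q)=False s=False q=False
s_1={q,r,s}: (s U q)=True s=True q=True
s_2={q}: (s U q)=True s=False q=True
s_3={}: (s U q)=False s=False q=False
s_4={p,r,s}: (s U q)=False s=True q=False
G((s U q)) holds globally = False
First violation at position 0.

Answer: 0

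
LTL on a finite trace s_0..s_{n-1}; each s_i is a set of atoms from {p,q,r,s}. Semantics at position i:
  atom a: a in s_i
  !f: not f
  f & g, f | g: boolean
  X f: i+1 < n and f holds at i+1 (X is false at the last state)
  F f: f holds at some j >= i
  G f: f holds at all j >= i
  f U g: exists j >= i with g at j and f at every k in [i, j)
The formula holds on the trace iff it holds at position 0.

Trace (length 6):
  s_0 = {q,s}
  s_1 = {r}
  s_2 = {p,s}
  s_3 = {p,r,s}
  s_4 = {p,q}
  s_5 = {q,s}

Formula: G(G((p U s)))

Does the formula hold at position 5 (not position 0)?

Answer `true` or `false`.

s_0={q,s}: G(G((p U s)))=False G((p U s))=False (p U s)=True p=False s=True
s_1={r}: G(G((p U s)))=False G((p U s))=False (p U s)=False p=False s=False
s_2={p,s}: G(G((p U s)))=True G((p U s))=True (p U s)=True p=True s=True
s_3={p,r,s}: G(G((p U s)))=True G((p U s))=True (p U s)=True p=True s=True
s_4={p,q}: G(G((p U s)))=True G((p U s))=True (p U s)=True p=True s=False
s_5={q,s}: G(G((p U s)))=True G((p U s))=True (p U s)=True p=False s=True
Evaluating at position 5: result = True

Answer: true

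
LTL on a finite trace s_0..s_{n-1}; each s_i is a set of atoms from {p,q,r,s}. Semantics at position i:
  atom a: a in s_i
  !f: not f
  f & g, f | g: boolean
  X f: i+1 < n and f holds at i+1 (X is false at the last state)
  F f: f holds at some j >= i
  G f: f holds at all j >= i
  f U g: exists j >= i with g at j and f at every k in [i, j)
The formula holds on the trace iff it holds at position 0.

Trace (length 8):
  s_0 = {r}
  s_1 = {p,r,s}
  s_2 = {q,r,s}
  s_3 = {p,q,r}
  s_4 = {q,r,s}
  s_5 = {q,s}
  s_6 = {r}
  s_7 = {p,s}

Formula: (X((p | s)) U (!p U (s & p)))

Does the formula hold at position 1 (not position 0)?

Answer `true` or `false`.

s_0={r}: (X((p | s)) U (!p U (s & p)))=True X((p | s))=True (p | s)=False p=False s=False (!p U (s & p))=True !p=True (s & p)=False
s_1={p,r,s}: (X((p | s)) U (!p U (s & p)))=True X((p | s))=True (p | s)=True p=True s=True (!p U (s & p))=True !p=False (s & p)=True
s_2={q,r,s}: (X((p | s)) U (!p U (s & p)))=True X((p | s))=True (p | s)=True p=False s=True (!p U (s & p))=False !p=True (s & p)=False
s_3={p,q,r}: (X((p | s)) U (!p U (s & p)))=True X((p | s))=True (p | s)=True p=True s=False (!p U (s & p))=False !p=False (s & p)=False
s_4={q,r,s}: (X((p | s)) U (!p U (s & p)))=True X((p | s))=True (p | s)=True p=False s=True (!p U (s & p))=True !p=True (s & p)=False
s_5={q,s}: (X((p | s)) U (!p U (s & p)))=True X((p | s))=False (p | s)=True p=False s=True (!p U (s & p))=True !p=True (s & p)=False
s_6={r}: (X((p | s)) U (!p U (s & p)))=True X((p | s))=True (p | s)=False p=False s=False (!p U (s & p))=True !p=True (s & p)=False
s_7={p,s}: (X((p | s)) U (!p U (s & p)))=True X((p | s))=False (p | s)=True p=True s=True (!p U (s & p))=True !p=False (s & p)=True
Evaluating at position 1: result = True

Answer: true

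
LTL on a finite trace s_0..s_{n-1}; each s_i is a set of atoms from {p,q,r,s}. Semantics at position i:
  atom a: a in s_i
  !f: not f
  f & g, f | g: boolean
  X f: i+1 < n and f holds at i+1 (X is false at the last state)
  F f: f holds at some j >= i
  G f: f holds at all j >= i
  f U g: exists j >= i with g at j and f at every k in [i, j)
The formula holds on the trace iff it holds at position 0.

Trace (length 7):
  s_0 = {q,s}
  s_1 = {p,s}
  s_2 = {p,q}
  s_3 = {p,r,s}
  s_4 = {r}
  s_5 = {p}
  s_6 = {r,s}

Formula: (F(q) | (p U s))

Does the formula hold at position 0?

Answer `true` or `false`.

s_0={q,s}: (F(q) | (p U s))=True F(q)=True q=True (p U s)=True p=False s=True
s_1={p,s}: (F(q) | (p U s))=True F(q)=True q=False (p U s)=True p=True s=True
s_2={p,q}: (F(q) | (p U s))=True F(q)=True q=True (p U s)=True p=True s=False
s_3={p,r,s}: (F(q) | (p U s))=True F(q)=False q=False (p U s)=True p=True s=True
s_4={r}: (F(q) | (p U s))=False F(q)=False q=False (p U s)=False p=False s=False
s_5={p}: (F(q) | (p U s))=True F(q)=False q=False (p U s)=True p=True s=False
s_6={r,s}: (F(q) | (p U s))=True F(q)=False q=False (p U s)=True p=False s=True

Answer: true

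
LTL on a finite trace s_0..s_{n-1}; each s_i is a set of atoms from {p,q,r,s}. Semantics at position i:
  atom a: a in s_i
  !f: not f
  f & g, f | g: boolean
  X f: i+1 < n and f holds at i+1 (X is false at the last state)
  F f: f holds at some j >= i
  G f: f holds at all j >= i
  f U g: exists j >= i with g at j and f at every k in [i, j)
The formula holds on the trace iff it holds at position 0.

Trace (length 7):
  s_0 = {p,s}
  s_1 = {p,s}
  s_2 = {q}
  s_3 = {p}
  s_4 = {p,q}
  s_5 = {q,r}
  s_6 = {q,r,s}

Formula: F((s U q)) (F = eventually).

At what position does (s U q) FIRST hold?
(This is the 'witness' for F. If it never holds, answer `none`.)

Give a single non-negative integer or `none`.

s_0={p,s}: (s U q)=True s=True q=False
s_1={p,s}: (s U q)=True s=True q=False
s_2={q}: (s U q)=True s=False q=True
s_3={p}: (s U q)=False s=False q=False
s_4={p,q}: (s U q)=True s=False q=True
s_5={q,r}: (s U q)=True s=False q=True
s_6={q,r,s}: (s U q)=True s=True q=True
F((s U q)) holds; first witness at position 0.

Answer: 0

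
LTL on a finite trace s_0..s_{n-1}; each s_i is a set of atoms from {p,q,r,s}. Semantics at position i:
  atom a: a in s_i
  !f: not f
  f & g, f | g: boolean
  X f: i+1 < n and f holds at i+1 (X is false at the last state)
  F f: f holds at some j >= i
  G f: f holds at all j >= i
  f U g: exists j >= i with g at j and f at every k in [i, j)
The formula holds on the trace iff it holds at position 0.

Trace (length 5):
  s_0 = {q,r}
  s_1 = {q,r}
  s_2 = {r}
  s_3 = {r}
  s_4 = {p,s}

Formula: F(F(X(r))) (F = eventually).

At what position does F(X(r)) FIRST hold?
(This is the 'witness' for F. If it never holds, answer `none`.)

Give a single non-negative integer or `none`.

s_0={q,r}: F(X(r))=True X(r)=True r=True
s_1={q,r}: F(X(r))=True X(r)=True r=True
s_2={r}: F(X(r))=True X(r)=True r=True
s_3={r}: F(X(r))=False X(r)=False r=True
s_4={p,s}: F(X(r))=False X(r)=False r=False
F(F(X(r))) holds; first witness at position 0.

Answer: 0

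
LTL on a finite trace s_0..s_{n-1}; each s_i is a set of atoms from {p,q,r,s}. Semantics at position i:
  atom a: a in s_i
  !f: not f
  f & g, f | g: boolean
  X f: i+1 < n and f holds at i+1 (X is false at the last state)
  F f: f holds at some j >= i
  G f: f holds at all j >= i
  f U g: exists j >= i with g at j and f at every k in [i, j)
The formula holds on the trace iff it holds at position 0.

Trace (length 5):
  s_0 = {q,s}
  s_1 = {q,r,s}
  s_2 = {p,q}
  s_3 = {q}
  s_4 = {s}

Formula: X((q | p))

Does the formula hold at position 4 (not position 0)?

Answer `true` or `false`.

Answer: false

Derivation:
s_0={q,s}: X((q | p))=True (q | p)=True q=True p=False
s_1={q,r,s}: X((q | p))=True (q | p)=True q=True p=False
s_2={p,q}: X((q | p))=True (q | p)=True q=True p=True
s_3={q}: X((q | p))=False (q | p)=True q=True p=False
s_4={s}: X((q | p))=False (q | p)=False q=False p=False
Evaluating at position 4: result = False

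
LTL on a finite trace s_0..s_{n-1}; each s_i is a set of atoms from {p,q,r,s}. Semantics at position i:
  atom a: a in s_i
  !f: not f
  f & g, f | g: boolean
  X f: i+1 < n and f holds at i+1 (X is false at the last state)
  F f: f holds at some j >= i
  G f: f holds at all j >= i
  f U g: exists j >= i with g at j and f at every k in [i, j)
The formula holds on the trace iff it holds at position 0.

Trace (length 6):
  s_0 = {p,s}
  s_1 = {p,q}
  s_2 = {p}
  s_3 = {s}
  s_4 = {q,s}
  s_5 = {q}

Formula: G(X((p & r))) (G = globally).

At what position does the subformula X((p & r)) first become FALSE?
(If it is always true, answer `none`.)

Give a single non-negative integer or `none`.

s_0={p,s}: X((p & r))=False (p & r)=False p=True r=False
s_1={p,q}: X((p & r))=False (p & r)=False p=True r=False
s_2={p}: X((p & r))=False (p & r)=False p=True r=False
s_3={s}: X((p & r))=False (p & r)=False p=False r=False
s_4={q,s}: X((p & r))=False (p & r)=False p=False r=False
s_5={q}: X((p & r))=False (p & r)=False p=False r=False
G(X((p & r))) holds globally = False
First violation at position 0.

Answer: 0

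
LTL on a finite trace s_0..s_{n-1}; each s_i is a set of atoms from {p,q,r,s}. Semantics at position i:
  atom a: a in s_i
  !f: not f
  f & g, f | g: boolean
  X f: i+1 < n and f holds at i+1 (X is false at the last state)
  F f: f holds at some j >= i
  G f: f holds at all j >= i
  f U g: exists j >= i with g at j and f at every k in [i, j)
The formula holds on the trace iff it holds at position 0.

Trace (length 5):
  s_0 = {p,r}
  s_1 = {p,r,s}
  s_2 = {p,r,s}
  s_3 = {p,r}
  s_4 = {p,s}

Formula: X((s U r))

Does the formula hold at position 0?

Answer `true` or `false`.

s_0={p,r}: X((s U r))=True (s U r)=True s=False r=True
s_1={p,r,s}: X((s U r))=True (s U r)=True s=True r=True
s_2={p,r,s}: X((s U r))=True (s U r)=True s=True r=True
s_3={p,r}: X((s U r))=False (s U r)=True s=False r=True
s_4={p,s}: X((s U r))=False (s U r)=False s=True r=False

Answer: true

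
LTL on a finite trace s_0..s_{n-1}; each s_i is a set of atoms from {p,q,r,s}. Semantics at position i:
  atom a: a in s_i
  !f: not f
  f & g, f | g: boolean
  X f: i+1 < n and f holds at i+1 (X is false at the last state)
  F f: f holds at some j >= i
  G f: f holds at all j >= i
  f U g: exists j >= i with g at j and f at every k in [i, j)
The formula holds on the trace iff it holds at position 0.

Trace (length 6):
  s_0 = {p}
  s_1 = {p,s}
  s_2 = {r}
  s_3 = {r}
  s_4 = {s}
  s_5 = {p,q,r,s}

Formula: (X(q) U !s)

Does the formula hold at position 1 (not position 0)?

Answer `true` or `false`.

s_0={p}: (X(q) U !s)=True X(q)=False q=False !s=True s=False
s_1={p,s}: (X(q) U !s)=False X(q)=False q=False !s=False s=True
s_2={r}: (X(q) U !s)=True X(q)=False q=False !s=True s=False
s_3={r}: (X(q) U !s)=True X(q)=False q=False !s=True s=False
s_4={s}: (X(q) U !s)=False X(q)=True q=False !s=False s=True
s_5={p,q,r,s}: (X(q) U !s)=False X(q)=False q=True !s=False s=True
Evaluating at position 1: result = False

Answer: false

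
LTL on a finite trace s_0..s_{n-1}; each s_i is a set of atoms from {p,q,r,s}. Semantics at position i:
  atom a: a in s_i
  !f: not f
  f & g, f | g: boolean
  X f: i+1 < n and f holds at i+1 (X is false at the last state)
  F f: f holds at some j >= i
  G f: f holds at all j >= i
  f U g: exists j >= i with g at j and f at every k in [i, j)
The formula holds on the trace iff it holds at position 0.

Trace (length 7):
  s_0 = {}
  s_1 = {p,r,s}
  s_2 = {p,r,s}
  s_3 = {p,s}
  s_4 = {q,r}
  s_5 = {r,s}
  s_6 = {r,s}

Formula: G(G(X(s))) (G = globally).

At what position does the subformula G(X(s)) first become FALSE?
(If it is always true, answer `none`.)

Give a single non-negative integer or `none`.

Answer: 0

Derivation:
s_0={}: G(X(s))=False X(s)=True s=False
s_1={p,r,s}: G(X(s))=False X(s)=True s=True
s_2={p,r,s}: G(X(s))=False X(s)=True s=True
s_3={p,s}: G(X(s))=False X(s)=False s=True
s_4={q,r}: G(X(s))=False X(s)=True s=False
s_5={r,s}: G(X(s))=False X(s)=True s=True
s_6={r,s}: G(X(s))=False X(s)=False s=True
G(G(X(s))) holds globally = False
First violation at position 0.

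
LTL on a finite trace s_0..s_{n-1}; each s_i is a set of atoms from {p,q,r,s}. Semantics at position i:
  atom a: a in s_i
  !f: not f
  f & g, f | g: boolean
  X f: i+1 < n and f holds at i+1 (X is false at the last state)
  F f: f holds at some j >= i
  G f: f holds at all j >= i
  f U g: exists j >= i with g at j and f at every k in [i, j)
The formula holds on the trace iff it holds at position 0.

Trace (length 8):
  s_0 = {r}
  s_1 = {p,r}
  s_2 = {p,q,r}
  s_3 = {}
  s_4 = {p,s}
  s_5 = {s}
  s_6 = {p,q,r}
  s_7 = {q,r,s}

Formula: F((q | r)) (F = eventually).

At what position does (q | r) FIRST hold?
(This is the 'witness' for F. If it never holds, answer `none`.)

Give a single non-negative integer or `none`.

s_0={r}: (q | r)=True q=False r=True
s_1={p,r}: (q | r)=True q=False r=True
s_2={p,q,r}: (q | r)=True q=True r=True
s_3={}: (q | r)=False q=False r=False
s_4={p,s}: (q | r)=False q=False r=False
s_5={s}: (q | r)=False q=False r=False
s_6={p,q,r}: (q | r)=True q=True r=True
s_7={q,r,s}: (q | r)=True q=True r=True
F((q | r)) holds; first witness at position 0.

Answer: 0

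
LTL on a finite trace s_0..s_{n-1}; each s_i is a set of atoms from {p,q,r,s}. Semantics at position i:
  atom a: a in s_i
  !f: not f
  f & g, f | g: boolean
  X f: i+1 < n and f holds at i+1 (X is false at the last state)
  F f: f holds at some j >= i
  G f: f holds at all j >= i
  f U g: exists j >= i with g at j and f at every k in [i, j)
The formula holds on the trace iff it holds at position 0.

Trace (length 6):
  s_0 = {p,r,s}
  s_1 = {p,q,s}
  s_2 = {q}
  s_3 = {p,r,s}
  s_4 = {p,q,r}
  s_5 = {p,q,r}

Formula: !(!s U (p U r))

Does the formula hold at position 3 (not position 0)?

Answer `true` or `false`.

s_0={p,r,s}: !(!s U (p U r))=False (!s U (p U r))=True !s=False s=True (p U r)=True p=True r=True
s_1={p,q,s}: !(!s U (p U r))=True (!s U (p U r))=False !s=False s=True (p U r)=False p=True r=False
s_2={q}: !(!s U (p U r))=False (!s U (p U r))=True !s=True s=False (p U r)=False p=False r=False
s_3={p,r,s}: !(!s U (p U r))=False (!s U (p U r))=True !s=False s=True (p U r)=True p=True r=True
s_4={p,q,r}: !(!s U (p U r))=False (!s U (p U r))=True !s=True s=False (p U r)=True p=True r=True
s_5={p,q,r}: !(!s U (p U r))=False (!s U (p U r))=True !s=True s=False (p U r)=True p=True r=True
Evaluating at position 3: result = False

Answer: false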